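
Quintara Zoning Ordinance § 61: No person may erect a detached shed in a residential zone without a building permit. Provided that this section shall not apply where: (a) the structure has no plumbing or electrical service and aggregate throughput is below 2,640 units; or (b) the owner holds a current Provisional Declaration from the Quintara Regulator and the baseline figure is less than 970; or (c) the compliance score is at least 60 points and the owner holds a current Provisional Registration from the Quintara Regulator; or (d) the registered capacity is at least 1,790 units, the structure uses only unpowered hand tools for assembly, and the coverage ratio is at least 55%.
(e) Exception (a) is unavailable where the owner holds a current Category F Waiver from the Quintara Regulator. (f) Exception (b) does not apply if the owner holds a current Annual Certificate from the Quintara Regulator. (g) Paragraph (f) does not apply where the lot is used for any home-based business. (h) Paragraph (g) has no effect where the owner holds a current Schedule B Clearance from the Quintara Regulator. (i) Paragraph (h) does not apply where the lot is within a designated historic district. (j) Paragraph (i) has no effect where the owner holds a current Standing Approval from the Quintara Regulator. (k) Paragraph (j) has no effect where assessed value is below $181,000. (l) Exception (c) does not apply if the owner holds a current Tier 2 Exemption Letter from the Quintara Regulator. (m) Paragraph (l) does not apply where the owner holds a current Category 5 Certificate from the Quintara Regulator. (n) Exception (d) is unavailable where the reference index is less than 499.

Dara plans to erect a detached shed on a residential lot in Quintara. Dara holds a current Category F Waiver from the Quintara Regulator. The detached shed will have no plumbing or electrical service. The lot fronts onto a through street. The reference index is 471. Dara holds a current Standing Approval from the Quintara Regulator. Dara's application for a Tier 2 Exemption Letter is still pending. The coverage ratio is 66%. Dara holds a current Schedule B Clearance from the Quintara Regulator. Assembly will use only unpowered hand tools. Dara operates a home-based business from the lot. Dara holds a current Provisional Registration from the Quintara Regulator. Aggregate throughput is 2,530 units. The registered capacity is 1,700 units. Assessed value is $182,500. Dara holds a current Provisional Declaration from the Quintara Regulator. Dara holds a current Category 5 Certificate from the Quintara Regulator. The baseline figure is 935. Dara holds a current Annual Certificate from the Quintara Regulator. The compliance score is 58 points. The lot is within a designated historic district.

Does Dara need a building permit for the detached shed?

Yes — Dara must obtain a building permit.

Exception (a): there is no plumbing or electrical service; aggregate throughput is 2,530 units, below the 2,640 units limit — every condition holds. But: (e) is triggered — a current Category F Waiver is held. Exception (a) does not apply.
Exception (b)'s conditions are all satisfied: a current Provisional Declaration is held; the baseline figure is 935, less than the 970 limit. But applying paragraphs (f)–(k): (f) operates against (b): a current Annual Certificate is held. (g) applies (a home-based business operates on the lot), but is itself disapplied by (h): (h) operates against (g): a current Schedule B Clearance is held. (i) is triggered (the lot is in a historic district), but yields to (j): (j) operates against (i): a current Standing Approval is held. (k), which would lift (j), is inapplicable — assessed value is $182,500, not below $181,000. Exception (b) does not apply.
Exception (c) does not apply: the compliance score is 58 points, short of 60 points.
Exception (d) fails — the registered capacity is 1,700 units, short of 1,790 units.
No exception displaces § 61.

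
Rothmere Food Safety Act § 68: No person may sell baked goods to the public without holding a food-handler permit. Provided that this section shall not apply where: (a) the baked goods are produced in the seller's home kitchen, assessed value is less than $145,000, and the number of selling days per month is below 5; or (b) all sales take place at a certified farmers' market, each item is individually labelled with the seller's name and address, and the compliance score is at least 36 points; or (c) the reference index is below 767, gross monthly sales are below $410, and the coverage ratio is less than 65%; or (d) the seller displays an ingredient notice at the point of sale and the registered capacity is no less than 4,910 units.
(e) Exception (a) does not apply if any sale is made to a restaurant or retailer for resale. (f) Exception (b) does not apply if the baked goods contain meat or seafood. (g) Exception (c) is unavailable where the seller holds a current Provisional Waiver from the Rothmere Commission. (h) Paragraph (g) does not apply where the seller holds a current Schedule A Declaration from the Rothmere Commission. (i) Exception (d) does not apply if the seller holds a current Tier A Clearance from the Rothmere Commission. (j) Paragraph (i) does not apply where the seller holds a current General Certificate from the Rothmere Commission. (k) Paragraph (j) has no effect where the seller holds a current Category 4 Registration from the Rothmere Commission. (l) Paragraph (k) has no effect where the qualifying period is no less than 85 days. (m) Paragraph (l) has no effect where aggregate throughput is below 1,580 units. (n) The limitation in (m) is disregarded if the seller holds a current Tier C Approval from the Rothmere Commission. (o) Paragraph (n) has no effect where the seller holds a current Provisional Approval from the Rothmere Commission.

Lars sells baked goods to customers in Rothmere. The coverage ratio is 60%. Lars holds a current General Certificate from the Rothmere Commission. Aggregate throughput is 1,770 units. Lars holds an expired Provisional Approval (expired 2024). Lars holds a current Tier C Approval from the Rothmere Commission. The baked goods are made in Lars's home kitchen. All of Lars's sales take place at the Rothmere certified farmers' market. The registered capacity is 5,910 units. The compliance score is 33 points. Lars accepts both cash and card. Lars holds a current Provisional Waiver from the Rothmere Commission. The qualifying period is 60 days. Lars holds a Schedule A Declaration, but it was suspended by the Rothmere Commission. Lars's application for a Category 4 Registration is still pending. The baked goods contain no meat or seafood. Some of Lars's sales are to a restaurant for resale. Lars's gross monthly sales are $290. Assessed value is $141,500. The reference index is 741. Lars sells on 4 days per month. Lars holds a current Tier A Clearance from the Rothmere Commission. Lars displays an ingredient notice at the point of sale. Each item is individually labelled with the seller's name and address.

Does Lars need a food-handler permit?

No — exception (d) applies; Lars is not required to hold a food-handler permit.

All of (a)'s requirements are met (the baked goods are home-kitchen produced; assessed value is $141,500, less than the $145,000 limit; the number of selling days per month is 4, below the 5 limit). But: (e) operates against (a): some sales are to a restaurant for resale. Exception (a) does not apply.
Exception (b) requires that the compliance score is at least 36 points; but the compliance score is 33 points, short of 36 points, so (b) is unavailable.
Exception (c): the reference index is 741, below the 767 limit; gross monthly sales are $290, below the $410 limit; the coverage ratio is 60%, less than the 65% limit — every condition holds. But applying paragraphs (g)–(h): (g) operates against (c): a current Provisional Waiver is held. (h) does not operate here (no current Schedule A Declaration is held), so (g) stands. (c) is therefore removed.
All of (d)'s requirements are met (an ingredient notice is displayed; the registered capacity is 5,910 units, meeting the 4,910 units threshold). Applying paragraphs (i)–(o): (i) would limit (d) — a current Tier A Clearance is held — but (j) sets (i) aside: (j) operates — a current General Certificate is held. (k) is not engaged (no current Category 4 Registration is held), so (j) stands. Exception (d) stands.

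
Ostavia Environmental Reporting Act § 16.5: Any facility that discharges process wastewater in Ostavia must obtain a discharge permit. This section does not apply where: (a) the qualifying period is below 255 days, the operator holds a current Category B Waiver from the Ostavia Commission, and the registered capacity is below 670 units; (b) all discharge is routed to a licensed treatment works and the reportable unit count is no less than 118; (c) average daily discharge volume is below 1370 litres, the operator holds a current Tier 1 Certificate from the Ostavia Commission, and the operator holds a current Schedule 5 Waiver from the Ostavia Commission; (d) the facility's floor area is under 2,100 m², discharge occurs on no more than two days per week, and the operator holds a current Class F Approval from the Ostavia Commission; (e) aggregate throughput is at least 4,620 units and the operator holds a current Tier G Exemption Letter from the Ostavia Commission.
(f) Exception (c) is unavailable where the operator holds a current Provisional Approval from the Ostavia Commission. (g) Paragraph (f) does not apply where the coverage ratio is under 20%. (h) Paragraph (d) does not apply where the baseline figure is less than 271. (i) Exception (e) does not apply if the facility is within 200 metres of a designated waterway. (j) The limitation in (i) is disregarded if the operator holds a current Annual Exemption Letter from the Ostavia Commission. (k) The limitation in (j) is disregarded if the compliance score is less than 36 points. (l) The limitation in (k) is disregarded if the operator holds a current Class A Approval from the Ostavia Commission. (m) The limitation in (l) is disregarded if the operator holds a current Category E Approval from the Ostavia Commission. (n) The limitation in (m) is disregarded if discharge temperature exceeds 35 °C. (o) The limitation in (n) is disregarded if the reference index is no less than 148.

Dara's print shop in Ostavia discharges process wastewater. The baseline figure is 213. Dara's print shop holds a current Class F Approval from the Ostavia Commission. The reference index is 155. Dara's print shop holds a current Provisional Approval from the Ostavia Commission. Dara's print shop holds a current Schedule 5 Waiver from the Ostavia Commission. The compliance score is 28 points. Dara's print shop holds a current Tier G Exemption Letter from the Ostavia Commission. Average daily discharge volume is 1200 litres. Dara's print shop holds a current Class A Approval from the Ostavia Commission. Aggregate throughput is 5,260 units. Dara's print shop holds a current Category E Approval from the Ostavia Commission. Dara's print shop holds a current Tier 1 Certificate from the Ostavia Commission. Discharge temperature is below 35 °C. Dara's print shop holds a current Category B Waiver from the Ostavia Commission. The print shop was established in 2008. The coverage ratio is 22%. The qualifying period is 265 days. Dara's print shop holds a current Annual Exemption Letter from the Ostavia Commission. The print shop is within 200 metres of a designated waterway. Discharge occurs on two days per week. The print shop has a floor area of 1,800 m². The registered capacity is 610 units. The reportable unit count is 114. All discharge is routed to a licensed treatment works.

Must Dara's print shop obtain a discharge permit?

Exception (a) requires that the qualifying period is below 255 days; but the qualifying period is 265 days, not below 255 days, so (a) is unavailable.
Exception (b) requires that the reportable unit count is no less than 118; but the reportable unit count is 114, short of 118, so (b) is unavailable.
Exception (c) is satisfied on its face — average daily discharge volume is 1200 litres, below the 1370 litres limit; a current Tier 1 Certificate is held; a current Schedule 5 Waiver is held. However, paragraphs (f)–(g) must be considered: (f) operates against (c): a current Provisional Approval is held. (g) is inapplicable (the coverage ratio is 22%, not under 20%), so (f) stands. Exception (c) does not apply.
Exception (d) is satisfied on its face — the facility's floor area is 1,800 m², under the 2,100 m² limit; discharge occurs on no more than two days per week; a current Class F Approval is held. Turning to paragraph (h): (h) operates against (d): the baseline figure is 213, less than the 271 limit. (d) is therefore removed.
Exception (e)'s conditions are all satisfied: aggregate throughput is 5,260 units, meeting the 4,620 units threshold; a current Tier G Exemption Letter is held. But applying paragraphs (i)–(o): (i) operates against (e): the print shop is within 200 m of a designated waterway. (j) is engaged (a current Annual Exemption Letter is held), but yields to (k): (k) operates — the compliance score is 28 points, less than the 36 points limit. (l) would limit (k) — a current Class A Approval is held — but (m) sets (l) aside: (m) operates against (l): a current Category E Approval is held. (n), which would lift (m), is inapplicable — discharge temperature is below 35 °C. (e) is therefore removed.
No exception displaces § 16.5.

Yes — Dara's print shop must obtain a discharge permit.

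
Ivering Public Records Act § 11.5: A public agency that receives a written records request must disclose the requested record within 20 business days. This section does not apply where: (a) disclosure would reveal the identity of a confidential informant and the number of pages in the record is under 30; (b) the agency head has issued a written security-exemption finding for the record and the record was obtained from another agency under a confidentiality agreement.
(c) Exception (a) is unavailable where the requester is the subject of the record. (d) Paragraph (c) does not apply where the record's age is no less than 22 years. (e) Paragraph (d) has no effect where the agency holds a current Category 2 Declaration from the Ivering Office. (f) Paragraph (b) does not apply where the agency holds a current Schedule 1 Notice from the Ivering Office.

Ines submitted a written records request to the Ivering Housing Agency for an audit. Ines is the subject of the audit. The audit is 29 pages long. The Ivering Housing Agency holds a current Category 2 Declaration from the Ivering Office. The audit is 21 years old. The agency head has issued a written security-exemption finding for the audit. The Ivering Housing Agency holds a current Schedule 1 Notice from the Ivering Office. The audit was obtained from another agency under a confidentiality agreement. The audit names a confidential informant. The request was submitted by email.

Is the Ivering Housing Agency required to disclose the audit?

Yes — the Ivering Housing Agency must disclose the audit.

Exception (a): the audit names a confidential informant; the number of pages in the record is 29, under the 30 limit — every condition holds. But applying paragraphs (c)–(e): (c) operates against (a): Ines is the subject of the audit. (d), which would lift (c), is not engaged — the record's age is 21 years, short of 22 years. (a) is therefore removed.
All of (b)'s requirements are met (a written security-exemption finding has been issued; the audit was obtained under a confidentiality agreement). Turning to paragraph (f): (f) is engaged — a current Schedule 1 Notice is held. Exception (b) does not apply.
Every exception is unavailable, so the rule governs.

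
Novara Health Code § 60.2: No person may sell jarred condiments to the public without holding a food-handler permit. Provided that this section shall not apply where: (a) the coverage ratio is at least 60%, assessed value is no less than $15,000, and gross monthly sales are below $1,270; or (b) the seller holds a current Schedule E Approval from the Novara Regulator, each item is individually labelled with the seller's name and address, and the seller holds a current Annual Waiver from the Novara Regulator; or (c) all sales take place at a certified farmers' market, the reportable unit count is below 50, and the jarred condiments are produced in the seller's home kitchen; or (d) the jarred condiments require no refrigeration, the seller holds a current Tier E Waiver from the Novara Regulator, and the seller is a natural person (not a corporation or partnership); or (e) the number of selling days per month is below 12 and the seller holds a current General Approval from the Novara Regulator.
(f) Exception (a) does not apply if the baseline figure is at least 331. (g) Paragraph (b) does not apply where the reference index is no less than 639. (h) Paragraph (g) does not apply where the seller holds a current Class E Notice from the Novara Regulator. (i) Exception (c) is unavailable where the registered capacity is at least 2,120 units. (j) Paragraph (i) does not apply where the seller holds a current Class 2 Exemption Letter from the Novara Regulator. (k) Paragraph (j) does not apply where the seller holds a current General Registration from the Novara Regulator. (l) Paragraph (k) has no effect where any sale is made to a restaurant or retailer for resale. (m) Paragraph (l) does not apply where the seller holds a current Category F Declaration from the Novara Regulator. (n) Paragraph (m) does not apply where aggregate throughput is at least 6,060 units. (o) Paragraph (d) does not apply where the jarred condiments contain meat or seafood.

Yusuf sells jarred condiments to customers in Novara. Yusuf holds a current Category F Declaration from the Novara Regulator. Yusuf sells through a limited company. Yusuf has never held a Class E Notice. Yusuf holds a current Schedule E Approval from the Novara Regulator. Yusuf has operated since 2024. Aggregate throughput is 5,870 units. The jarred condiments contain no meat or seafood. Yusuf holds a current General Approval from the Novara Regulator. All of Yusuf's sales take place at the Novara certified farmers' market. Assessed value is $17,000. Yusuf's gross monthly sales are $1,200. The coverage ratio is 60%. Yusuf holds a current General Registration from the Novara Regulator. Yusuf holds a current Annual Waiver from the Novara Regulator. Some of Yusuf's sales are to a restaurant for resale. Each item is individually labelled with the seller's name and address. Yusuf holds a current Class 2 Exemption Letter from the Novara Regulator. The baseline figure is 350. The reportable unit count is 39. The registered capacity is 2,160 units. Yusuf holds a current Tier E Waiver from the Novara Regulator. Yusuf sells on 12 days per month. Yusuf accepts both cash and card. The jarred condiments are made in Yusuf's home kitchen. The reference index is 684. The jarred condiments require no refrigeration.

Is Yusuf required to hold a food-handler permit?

Exception (a) is satisfied on its face — the coverage ratio is 60%, meeting the 60% threshold; assessed value is $17,000, meeting the $15,000 threshold; gross monthly sales are $1,200, below the $1,270 limit. However, paragraph (f) must be considered: (f) is engaged — the baseline figure is 350, meeting the 331 threshold. So (a) is unavailable.
Exception (b): a current Schedule E Approval is held; items are individually labelled; a current Annual Waiver is held — every condition holds. However, paragraphs (g)–(h) must be considered: (g) applies — the reference index is 684, meeting the 639 threshold. (h), which would lift (g), does not operate here — there is no Class E Notice in force. (b) is therefore removed.
Exception (c) is satisfied on its face — all sales are at a certified farmers' market; the reportable unit count is 39, below the 50 limit; the jarred condiments are home-kitchen produced. Turning to paragraphs (i)–(n): (i) is triggered — the registered capacity is 2,160 units, meeting the 2,120 units threshold. (j) is engaged (a current Class 2 Exemption Letter is held), but yields to (k): (k) applies — a current General Registration is held. (l) operates (some sales are to a restaurant for resale), but is overridden by (m): (m) operates — a current Category F Declaration is held. (n), which would lift (m), is inapplicable — aggregate throughput is 5,870 units, short of 6,060 units. (c) is therefore removed.
Exception (d) requires that the seller is a natural person (not a corporation or partnership); but the seller operates through a limited company, so (d) is unavailable.
Exception (e) requires that the number of selling days per month is below 12; but the number of selling days per month is 12, not below 12, so (e) is unavailable.
No exception displaces § 60.2.

Yes — Yusuf must hold a food-handler permit.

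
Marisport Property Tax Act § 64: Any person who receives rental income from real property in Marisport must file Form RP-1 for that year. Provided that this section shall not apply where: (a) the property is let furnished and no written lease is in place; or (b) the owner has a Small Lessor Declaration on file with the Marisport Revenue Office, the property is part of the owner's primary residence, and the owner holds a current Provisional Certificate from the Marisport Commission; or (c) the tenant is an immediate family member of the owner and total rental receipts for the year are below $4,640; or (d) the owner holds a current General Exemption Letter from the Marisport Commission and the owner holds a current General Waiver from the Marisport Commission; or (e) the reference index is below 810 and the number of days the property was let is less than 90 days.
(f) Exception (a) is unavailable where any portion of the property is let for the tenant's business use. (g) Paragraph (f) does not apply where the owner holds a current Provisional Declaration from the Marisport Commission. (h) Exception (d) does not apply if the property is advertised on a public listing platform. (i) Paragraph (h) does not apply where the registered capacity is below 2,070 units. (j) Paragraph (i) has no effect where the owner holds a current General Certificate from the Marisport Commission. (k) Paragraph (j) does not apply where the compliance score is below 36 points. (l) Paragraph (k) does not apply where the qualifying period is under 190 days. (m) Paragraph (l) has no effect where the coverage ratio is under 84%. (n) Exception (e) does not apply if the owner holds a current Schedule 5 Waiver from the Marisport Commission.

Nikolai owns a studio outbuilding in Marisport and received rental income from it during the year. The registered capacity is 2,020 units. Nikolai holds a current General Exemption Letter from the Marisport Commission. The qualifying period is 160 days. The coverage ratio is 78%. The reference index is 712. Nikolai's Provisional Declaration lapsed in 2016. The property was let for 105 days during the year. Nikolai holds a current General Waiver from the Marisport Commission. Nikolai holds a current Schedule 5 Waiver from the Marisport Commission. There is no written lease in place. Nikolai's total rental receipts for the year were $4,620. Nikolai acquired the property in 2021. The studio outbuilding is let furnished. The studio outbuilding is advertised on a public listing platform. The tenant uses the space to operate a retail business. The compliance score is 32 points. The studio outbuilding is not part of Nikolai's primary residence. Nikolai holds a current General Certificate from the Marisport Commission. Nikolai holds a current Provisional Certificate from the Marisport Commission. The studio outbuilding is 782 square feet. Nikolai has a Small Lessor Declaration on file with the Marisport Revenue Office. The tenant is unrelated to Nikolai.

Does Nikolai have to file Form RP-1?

Exception (a): the property is let furnished; there is no written lease — every condition holds. But: (f) is engaged — the space is let for business use. (g), which would lift (f), is inapplicable — the Provisional Declaration is not current. So (a) is unavailable.
Exception (b) fails — the studio outbuilding is not part of the primary residence.
Exception (c) requires that the tenant is an immediate family member of the owner; but the tenant is unrelated to the owner, so (c) is unavailable.
Exception (d)'s conditions are all satisfied: a current General Exemption Letter is held; a current General Waiver is held. Under paragraphs (h)–(m): (h) would limit (d) — the property is publicly advertised — but (i) sets (h) aside: (i) is triggered — the registered capacity is 2,020 units, below the 2,070 units limit. (j) would limit (i) — a current General Certificate is held — but (k) sets (j) aside: (k) is engaged — the compliance score is 32 points, below the 36 points limit. (l) applies (the qualifying period is 160 days, under the 190 days limit), but is overridden by (m): (m) is engaged — the coverage ratio is 78%, under the 84% limit. So (d) applies.
Exception (e) fails — the number of days the property was let is 105 days, not less than 90 days.

No — exception (d) applies; Nikolai is not required to file Form RP-1.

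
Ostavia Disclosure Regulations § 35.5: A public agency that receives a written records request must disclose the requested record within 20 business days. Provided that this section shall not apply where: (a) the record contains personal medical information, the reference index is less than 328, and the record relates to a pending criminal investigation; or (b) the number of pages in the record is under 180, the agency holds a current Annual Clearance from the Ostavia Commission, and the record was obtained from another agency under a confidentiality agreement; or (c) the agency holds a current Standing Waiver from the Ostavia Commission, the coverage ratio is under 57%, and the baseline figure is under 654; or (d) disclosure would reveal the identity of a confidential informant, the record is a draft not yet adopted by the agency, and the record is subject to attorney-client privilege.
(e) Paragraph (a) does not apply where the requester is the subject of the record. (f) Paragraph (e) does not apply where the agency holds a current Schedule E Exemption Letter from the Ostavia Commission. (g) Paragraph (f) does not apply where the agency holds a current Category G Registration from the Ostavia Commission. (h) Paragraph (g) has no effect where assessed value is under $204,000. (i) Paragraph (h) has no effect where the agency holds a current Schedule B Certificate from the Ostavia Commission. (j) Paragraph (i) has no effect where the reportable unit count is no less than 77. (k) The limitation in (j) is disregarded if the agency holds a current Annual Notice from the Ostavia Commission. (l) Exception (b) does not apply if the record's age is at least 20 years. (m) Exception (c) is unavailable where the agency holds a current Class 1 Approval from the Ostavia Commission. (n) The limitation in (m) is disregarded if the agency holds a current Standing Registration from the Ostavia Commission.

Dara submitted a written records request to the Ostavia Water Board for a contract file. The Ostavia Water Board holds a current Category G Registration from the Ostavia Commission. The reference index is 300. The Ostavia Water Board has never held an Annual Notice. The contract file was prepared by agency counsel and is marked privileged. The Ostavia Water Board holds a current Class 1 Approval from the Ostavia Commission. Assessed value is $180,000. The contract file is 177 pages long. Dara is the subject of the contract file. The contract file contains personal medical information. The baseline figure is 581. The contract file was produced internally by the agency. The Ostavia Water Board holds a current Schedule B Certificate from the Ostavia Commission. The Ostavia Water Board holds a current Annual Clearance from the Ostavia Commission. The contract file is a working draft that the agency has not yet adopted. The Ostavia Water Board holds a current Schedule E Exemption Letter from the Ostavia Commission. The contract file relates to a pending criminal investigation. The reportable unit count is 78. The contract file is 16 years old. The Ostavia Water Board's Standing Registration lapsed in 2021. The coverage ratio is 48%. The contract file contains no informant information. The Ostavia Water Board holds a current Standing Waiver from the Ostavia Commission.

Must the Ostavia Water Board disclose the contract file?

Exception (a)'s conditions are all satisfied: the contract file contains personal medical information; the reference index is 300, less than the 328 limit; the contract file relates to a pending investigation. As to paragraphs (e)–(k): (e) would limit (a) — Dara is the subject of the contract file — but (f) sets (e) aside: (f) is triggered — a current Schedule E Exemption Letter is held. (g) would limit (f) — a current Category G Registration is held — but (h) sets (g) aside: (h) operates — assessed value is $180,000, under the $204,000 limit. (i) would limit (h) — a current Schedule B Certificate is held — but (j) sets (i) aside: (j) operates — the reportable unit count is 78, meeting the 77 threshold. (k), which would lift (j), does not operate here — no current Annual Notice is held. So (a) applies.
Exception (b) requires that the record was obtained from another agency under a confidentiality agreement; but the contract file was produced internally, so (b) is unavailable.
All of (c)'s requirements are met (a current Standing Waiver is held; the coverage ratio is 48%, under the 57% limit; the baseline figure is 581, under the 654 limit). But applying paragraphs (m)–(n): (m) operates against (c): a current Class 1 Approval is held. (n) is inapplicable (no current Standing Registration is held), so (m) stands. So (c) is unavailable.
Exception (d) requires that disclosure would reveal the identity of a confidential informant; but the contract file contains no informant information, so (d) is unavailable.

No — exception (a) applies; the Ostavia Water Board is not required to disclose the contract file.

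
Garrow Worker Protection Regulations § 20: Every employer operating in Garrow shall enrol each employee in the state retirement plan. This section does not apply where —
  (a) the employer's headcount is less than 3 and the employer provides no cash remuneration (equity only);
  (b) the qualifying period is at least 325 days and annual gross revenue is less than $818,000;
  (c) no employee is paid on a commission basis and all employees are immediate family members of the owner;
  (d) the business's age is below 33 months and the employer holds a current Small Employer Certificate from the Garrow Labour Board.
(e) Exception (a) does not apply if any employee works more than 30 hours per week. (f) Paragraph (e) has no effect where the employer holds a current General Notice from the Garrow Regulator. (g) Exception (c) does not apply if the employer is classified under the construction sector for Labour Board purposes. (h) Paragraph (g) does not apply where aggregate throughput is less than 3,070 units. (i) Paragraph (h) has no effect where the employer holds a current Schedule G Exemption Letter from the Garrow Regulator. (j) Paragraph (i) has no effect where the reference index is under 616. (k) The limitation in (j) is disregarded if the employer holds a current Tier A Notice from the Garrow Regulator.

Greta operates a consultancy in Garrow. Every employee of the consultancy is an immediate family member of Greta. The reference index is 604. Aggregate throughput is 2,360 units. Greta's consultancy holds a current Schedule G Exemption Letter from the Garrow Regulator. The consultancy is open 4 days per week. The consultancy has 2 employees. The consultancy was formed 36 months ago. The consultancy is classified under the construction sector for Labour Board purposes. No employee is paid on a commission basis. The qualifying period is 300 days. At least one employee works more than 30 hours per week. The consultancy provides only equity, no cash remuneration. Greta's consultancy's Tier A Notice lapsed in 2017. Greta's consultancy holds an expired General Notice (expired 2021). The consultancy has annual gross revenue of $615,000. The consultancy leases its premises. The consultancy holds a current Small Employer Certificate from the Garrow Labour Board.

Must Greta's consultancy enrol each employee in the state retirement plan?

Exception (a)'s conditions are all satisfied: the employer's headcount is 2, less than the 3 limit; remuneration is equity-only. But applying paragraphs (e)–(f): (e) operates against (a): at least one employee exceeds 30 hours/week. (f), which would lift (e), is inapplicable — the General Notice is not current. (a) is therefore removed.
Exception (b) requires that the qualifying period is at least 325 days; but the qualifying period is 300 days, short of 325 days, so (b) is unavailable.
All of (c)'s requirements are met (no employee is paid on commission; every employee is an immediate family member). Under paragraphs (g)–(k): (g) operates (the consultancy is classified under the construction sector), but is itself disapplied by (h): (h) operates against (g): aggregate throughput is 2,360 units, less than the 3,070 units limit. (i) operates (a current Schedule G Exemption Letter is held), but is overridden by (j): (j) applies — the reference index is 604, under the 616 limit. (k) is not engaged (the Tier A Notice is not current), so (j) stands. (c) remains available.
Exception (d) requires that the business's age is below 33 months; but the business's age is 36 months, not below 33 months, so (d) is unavailable.

No — exception (c) applies; Greta's consultancy is not required to enrol each employee in the state retirement plan.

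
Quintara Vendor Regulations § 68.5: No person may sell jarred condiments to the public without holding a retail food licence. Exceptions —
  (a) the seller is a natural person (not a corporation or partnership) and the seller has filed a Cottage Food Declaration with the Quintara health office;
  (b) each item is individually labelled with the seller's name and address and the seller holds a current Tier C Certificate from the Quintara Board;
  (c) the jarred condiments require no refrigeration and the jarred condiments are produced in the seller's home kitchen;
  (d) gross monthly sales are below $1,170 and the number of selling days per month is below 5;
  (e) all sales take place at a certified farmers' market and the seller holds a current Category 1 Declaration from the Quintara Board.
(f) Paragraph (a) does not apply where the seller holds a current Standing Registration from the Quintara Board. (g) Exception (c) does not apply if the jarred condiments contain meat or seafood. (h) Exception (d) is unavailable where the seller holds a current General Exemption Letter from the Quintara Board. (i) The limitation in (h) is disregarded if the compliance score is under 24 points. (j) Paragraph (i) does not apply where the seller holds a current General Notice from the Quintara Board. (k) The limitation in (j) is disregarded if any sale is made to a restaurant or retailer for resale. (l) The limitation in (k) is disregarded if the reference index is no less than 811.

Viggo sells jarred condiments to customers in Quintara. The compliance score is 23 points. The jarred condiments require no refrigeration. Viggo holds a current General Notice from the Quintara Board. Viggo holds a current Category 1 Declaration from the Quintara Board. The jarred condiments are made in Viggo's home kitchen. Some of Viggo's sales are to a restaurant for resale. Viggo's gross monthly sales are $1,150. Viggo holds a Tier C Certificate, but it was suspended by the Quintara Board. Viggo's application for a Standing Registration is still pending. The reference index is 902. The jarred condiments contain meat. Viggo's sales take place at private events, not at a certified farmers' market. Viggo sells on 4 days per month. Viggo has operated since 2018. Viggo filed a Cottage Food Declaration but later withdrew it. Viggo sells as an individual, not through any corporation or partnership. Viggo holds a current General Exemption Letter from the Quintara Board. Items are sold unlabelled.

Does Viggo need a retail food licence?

Exception (a) requires that the seller has filed a Cottage Food Declaration with the Quintara health office; but the Cottage Food Declaration was withdrawn, so (a) is unavailable.
Exception (b) does not apply: items are sold unlabelled.
Exception (c)'s conditions are all satisfied: the jarred condiments are shelf-stable; the jarred condiments are home-kitchen produced. However, paragraph (g) must be considered: (g) is triggered — the jarred condiments contain meat. Exception (c) does not apply.
Exception (d) is satisfied on its face — gross monthly sales are $1,150, below the $1,170 limit; the number of selling days per month is 4, below the 5 limit. Turning to paragraphs (h)–(l): (h) is engaged — a current General Exemption Letter is held. (i) would limit (h) — the compliance score is 23 points, under the 24 points limit — but (j) sets (i) aside: (j) applies — a current General Notice is held. (k) operates (some sales are to a restaurant for resale), but is overridden by (l): (l) operates against (k): the reference index is 902, meeting the 811 threshold. So (d) is unavailable.
Exception (e) requires that all sales take place at a certified farmers' market; but sales are at private events, not a certified farmers' market, so (e) is unavailable.
None of the exceptions is available; § 68.5 applies in full.

Yes — Viggo must hold a retail food licence.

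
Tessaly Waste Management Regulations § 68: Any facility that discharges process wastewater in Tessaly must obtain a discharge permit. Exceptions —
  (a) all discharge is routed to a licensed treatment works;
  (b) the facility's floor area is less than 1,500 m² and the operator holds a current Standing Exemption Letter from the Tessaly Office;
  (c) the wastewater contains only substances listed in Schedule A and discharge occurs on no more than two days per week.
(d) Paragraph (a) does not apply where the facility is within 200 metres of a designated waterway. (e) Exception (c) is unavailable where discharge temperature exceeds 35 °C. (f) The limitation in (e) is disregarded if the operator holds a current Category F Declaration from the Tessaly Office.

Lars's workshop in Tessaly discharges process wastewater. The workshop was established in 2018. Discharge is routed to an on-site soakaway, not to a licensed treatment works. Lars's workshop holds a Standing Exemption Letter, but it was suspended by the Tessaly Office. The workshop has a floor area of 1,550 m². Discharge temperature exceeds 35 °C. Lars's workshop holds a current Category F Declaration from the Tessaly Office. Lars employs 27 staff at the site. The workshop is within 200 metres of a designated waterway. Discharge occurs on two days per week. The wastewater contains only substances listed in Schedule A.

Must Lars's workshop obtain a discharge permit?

No — exception (c) applies; Lars's workshop is not required to obtain a discharge permit.

Exception (a) does not apply: discharge is not routed to a licensed treatment works.
Exception (b) fails — the facility's floor area is 1,550 m², not less than 1,500 m².
Exception (c) is satisfied on its face — the wastewater is Schedule-A-only; discharge occurs on no more than two days per week. Considering the limiting provisions: (e) would limit (c) — discharge temperature exceeds 35 °C — but (f) sets (e) aside: (f) applies — a current Category F Declaration is held. Exception (c) stands.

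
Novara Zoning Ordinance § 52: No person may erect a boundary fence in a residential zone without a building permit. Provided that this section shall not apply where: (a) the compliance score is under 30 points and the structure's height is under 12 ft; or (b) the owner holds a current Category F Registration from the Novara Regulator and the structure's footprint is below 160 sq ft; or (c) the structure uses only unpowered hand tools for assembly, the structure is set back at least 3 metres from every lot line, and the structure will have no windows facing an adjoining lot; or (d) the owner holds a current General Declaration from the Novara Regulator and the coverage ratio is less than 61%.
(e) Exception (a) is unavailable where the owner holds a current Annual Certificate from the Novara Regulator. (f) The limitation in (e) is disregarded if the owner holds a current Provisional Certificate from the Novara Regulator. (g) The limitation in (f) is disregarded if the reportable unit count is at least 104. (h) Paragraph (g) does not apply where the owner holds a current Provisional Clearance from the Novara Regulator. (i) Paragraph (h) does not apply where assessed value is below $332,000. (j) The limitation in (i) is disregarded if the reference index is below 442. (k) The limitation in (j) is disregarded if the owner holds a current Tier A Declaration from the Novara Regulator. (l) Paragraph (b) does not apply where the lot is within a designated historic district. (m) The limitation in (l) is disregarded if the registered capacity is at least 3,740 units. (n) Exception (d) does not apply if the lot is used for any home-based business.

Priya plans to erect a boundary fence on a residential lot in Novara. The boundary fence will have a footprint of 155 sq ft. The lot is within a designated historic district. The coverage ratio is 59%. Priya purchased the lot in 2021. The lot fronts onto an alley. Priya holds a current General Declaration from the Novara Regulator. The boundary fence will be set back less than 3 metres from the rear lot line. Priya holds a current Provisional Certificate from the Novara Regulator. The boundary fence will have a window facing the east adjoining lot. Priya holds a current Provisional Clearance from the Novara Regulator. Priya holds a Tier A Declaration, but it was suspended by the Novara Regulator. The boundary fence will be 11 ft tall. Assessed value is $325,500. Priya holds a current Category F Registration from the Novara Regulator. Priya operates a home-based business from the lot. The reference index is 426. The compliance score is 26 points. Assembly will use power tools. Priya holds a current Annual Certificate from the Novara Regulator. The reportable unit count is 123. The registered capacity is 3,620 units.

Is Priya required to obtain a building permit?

Exception (a)'s conditions are all satisfied: the compliance score is 26 points, under the 30 points limit; the structure's height is 11 ft, under the 12 ft limit. Applying paragraphs (e)–(k): (e) would limit (a) — a current Annual Certificate is held — but (f) sets (e) aside: (f) is triggered — a current Provisional Certificate is held. (g) applies (the reportable unit count is 123, meeting the 104 threshold), but is overridden by (h): (h) is engaged — a current Provisional Clearance is held. (i) is triggered (assessed value is $325,500, below the $332,000 limit), but yields to (j): (j) operates against (i): the reference index is 426, below the 442 limit. (k), which would lift (j), is not engaged — the Tier A Declaration is not current. (a) remains available.
All of (b)'s requirements are met (a current Category F Registration is held; the structure's footprint is 155 sq ft, below the 160 sq ft limit). However, paragraphs (l)–(m) must be considered: (l) operates — the lot is in a historic district. (m), which would lift (l), is not triggered — the registered capacity is 3,620 units, short of 3,740 units. (b) is therefore removed.
Exception (c) requires that the structure uses only unpowered hand tools for assembly; but assembly uses power tools, so (c) is unavailable.
Exception (d): a current General Declaration is held; the coverage ratio is 59%, less than the 61% limit — every condition holds. Turning to paragraph (n): (n) operates against (d): a home-based business operates on the lot. Exception (d) does not apply.

No — exception (a) applies; Priya does not need a building permit.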